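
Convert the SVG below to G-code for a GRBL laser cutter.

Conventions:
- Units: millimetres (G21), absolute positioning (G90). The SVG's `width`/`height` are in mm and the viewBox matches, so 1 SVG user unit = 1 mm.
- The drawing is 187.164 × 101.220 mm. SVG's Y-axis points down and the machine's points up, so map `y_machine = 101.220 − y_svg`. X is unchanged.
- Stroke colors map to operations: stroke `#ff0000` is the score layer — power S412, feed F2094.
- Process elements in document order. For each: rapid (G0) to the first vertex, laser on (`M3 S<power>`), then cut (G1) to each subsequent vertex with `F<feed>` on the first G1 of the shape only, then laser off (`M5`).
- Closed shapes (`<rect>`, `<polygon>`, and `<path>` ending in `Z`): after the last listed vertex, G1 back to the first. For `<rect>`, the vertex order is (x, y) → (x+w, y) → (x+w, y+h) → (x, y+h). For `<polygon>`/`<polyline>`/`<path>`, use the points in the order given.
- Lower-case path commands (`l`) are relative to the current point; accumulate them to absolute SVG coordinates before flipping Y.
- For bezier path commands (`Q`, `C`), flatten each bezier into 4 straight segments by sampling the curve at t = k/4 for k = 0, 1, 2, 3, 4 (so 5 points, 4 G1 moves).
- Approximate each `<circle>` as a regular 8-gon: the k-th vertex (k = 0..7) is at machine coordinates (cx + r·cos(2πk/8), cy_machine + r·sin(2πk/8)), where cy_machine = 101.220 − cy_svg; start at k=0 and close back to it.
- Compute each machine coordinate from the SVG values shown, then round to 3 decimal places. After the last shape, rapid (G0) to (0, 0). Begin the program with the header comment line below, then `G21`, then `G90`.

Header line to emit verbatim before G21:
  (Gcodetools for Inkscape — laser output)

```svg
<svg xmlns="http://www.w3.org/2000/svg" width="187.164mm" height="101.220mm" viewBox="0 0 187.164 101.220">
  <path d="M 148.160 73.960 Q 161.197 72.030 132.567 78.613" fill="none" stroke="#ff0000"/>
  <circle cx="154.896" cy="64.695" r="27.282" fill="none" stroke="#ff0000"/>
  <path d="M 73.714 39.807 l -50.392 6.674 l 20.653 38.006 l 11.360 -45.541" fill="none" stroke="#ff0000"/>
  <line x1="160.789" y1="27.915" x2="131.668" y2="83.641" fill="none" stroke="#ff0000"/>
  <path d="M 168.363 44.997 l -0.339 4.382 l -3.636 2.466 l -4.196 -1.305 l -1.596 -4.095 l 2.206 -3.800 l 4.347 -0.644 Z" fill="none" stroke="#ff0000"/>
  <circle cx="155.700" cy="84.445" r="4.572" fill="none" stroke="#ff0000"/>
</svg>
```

(Gcodetools for Inkscape — laser output)
G21
G90
G0 X148.160 Y27.260
M3 S412
G1 X152.074 Y27.693 F2094
G1 X150.780 Y27.062
G1 X144.278 Y25.366
G1 X132.567 Y22.607
M5
G0 X182.178 Y36.525
M3 S412
G1 X174.187 Y55.816 F2094
G1 X154.896 Y63.807
G1 X135.605 Y55.816
G1 X127.614 Y36.525
G1 X135.605 Y17.234
G1 X154.896 Y9.243
G1 X174.187 Y17.234
G1 X182.178 Y36.525
M5
G0 X73.714 Y61.413
M3 S412
G1 X23.322 Y54.739 F2094
G1 X43.975 Y16.733
G1 X55.335 Y62.274
M5
G0 X160.789 Y73.305
M3 S412
G1 X131.668 Y17.579 F2094
M5
G0 X168.363 Y56.223
M3 S412
G1 X168.024 Y51.841 F2094
G1 X164.388 Y49.375
G1 X160.192 Y50.680
G1 X158.596 Y54.775
G1 X160.802 Y58.575
G1 X165.149 Y59.219
G1 X168.363 Y56.223
M5
G0 X160.272 Y16.775
M3 S412
G1 X158.933 Y20.008 F2094
G1 X155.700 Y21.347
G1 X152.467 Y20.008
G1 X151.128 Y16.775
G1 X152.467 Y13.542
G1 X155.700 Y12.203
G1 X158.933 Y13.542
G1 X160.272 Y16.775
M5
G0 X0.000 Y0.000

1 u = 1 mm; y_m = 101.220 − y.

[1] `<path>` quadratic bezier, #ff0000→score S412 F2094: (148.160,27.260) → (152.074,27.693) → (150.780,27.062) → (144.278,25.366) → (132.567,22.607)

[2] `<circle>` circle, #ff0000→score S412 F2094: (182.178,36.525) → (174.187,55.816) → (154.896,63.807) → (135.605,55.816) → (127.614,36.525) → (135.605,17.234) → (154.896,9.243) → (174.187,17.234) → (182.178,36.525) (closed)

[3] `<path>` open polyline, #ff0000→score S412 F2094: (73.714,61.413) → (23.322,54.739) → (43.975,16.733) → (55.335,62.274)

[4] `<line>` line segment, #ff0000→score S412 F2094: (160.789,73.305) → (131.668,17.579)

[5] `<path>` regular polygon, #ff0000→score S412 F2094: (168.363,56.223) → (168.024,51.841) → (164.388,49.375) → (160.192,50.680) → (158.596,54.775) → (160.802,58.575) → (165.149,59.219) → (168.363,56.223) (closed)

[6] `<circle>` circle, #ff0000→score S412 F2094: (160.272,16.775) → (158.933,20.008) → (155.700,21.347) → (152.467,20.008) → (151.128,16.775) → (152.467,13.542) → (155.700,12.203) → (158.933,13.542) → (160.272,16.775) (closed)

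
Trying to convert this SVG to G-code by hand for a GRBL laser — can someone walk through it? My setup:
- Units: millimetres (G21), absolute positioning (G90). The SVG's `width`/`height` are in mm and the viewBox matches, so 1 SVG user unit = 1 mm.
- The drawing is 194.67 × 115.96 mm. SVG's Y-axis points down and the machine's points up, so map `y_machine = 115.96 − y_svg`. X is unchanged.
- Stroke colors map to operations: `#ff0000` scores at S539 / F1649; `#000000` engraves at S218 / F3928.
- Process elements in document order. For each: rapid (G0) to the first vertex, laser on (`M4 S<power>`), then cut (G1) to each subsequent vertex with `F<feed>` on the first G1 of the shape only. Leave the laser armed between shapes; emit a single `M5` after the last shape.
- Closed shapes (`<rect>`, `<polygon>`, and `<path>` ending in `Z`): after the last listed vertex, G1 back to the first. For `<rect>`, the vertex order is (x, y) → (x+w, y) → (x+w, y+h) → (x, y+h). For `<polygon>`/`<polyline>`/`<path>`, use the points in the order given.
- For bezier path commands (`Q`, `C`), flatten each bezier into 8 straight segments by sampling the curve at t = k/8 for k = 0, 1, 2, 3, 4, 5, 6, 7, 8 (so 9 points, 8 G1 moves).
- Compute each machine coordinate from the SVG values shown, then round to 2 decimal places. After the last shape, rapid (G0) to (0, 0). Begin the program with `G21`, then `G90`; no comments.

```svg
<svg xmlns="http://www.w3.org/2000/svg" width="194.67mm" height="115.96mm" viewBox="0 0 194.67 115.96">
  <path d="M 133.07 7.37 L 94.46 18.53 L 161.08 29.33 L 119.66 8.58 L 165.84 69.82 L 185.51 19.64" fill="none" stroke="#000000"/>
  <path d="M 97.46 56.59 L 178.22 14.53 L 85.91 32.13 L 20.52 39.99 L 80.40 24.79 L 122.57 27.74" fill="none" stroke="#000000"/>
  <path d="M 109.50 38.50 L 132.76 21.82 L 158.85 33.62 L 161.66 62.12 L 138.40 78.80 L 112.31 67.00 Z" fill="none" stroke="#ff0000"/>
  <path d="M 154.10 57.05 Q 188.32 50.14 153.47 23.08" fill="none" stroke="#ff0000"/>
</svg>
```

G21
G90
G0 X133.07 Y108.59
M4 S218
G1 X94.46 Y97.43 F3928
G1 X161.08 Y86.63
G1 X119.66 Y107.38
G1 X165.84 Y46.14
G1 X185.51 Y96.32
G0 X97.46 Y59.37
M4 S218
G1 X178.22 Y101.43 F3928
G1 X85.91 Y83.83
G1 X20.52 Y75.97
G1 X80.40 Y91.17
G1 X122.57 Y88.22
G0 X109.50 Y77.46
M4 S539
G1 X132.76 Y94.14 F1649
G1 X158.85 Y82.34
G1 X161.66 Y53.84
G1 X138.40 Y37.16
G1 X112.31 Y48.96
G1 X109.50 Y77.46
G0 X154.10 Y58.91
M4 S539
G1 X161.58 Y60.95 F1649
G1 X166.89 Y63.62
G1 X170.05 Y66.93
G1 X171.05 Y70.86
G1 X169.89 Y75.42
G1 X166.58 Y80.61
G1 X161.10 Y86.43
G1 X153.47 Y92.88
M5
G0 X0.00 Y0.00

Since the viewBox matches the mm dimensions, user units are millimetres directly. The only transform is the Y-flip y_m = 115.96 − y_svg.

Shape 1 is a open polyline drawn with `<path>`. Its stroke #000000 means engrave at S218, F3928. After flipping Y the toolpath is (133.07,108.59) → (94.46,97.43) → (161.08,86.63) → (119.66,107.38) → (165.84,46.14) → (185.51,96.32).

Shape 2 is a open polyline drawn with `<path>`. Its stroke #000000 means engrave at S218, F3928. After flipping Y the toolpath is (97.46,59.37) → (178.22,101.43) → (85.91,83.83) → (20.52,75.97) → (80.40,91.17) → (122.57,88.22).

Shape 3 is a regular polygon drawn with `<path>`. Its stroke #ff0000 means score at S539, F1649. After flipping Y the toolpath is (109.50,77.46) → (132.76,94.14) → (158.85,82.34) → (161.66,53.84) → (138.40,37.16) → (112.31,48.96) → (109.50,77.46), returning to the start.

Shape 4 is a quadratic bezier drawn with `<path>`. Its stroke #ff0000 means score at S539, F1649. After flipping Y the toolpath is (154.10,58.91) → (161.58,60.95) → (166.89,63.62) → (170.05,66.93) → (171.05,70.86) → (169.89,75.42) → (166.58,80.61) → (161.10,86.43) → (153.47,92.88).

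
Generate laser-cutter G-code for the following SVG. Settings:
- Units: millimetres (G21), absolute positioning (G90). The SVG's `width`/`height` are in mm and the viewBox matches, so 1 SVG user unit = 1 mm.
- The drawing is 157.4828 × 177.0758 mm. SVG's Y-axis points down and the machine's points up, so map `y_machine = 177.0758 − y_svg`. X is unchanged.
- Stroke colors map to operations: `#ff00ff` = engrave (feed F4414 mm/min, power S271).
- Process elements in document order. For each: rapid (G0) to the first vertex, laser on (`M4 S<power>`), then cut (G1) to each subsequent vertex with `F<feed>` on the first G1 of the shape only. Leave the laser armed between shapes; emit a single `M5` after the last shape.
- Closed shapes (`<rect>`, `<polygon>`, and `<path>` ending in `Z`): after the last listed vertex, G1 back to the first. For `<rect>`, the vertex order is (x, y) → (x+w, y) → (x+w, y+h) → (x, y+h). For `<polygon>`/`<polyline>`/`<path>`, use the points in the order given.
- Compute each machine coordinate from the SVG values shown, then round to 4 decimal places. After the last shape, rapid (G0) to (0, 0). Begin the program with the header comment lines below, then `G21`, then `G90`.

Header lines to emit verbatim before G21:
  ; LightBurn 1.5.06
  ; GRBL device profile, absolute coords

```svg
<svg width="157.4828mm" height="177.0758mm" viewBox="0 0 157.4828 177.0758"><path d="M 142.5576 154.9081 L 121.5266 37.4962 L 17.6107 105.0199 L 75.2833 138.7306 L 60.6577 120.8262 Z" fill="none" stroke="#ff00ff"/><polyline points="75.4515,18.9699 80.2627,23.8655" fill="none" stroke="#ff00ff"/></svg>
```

; LightBurn 1.5.06
; GRBL device profile, absolute coords
G21
G90
G0 X142.5576 Y22.1677
M4 S271
G1 X121.5266 Y139.5796 F4414
G1 X17.6107 Y72.0559
G1 X75.2833 Y38.3452
G1 X60.6577 Y56.2496
G1 X142.5576 Y22.1677
G0 X75.4515 Y158.1059
M4 S271
G1 X80.2627 Y153.2103 F4414
M5
G0 X0.0000 Y0.0000

1 u = 1 mm; y_m = 177.0758 − y.

[1] `<path>` closed polygon, #ff00ff→engrave S271 F4414: (142.5576,22.1677) → (121.5266,139.5796) → (17.6107,72.0559) → (75.2833,38.3452) → (60.6577,56.2496) → (142.5576,22.1677) (closed)

[2] `<polyline>` line segment, #ff00ff→engrave S271 F4414: (75.4515,158.1059) → (80.2627,153.2103)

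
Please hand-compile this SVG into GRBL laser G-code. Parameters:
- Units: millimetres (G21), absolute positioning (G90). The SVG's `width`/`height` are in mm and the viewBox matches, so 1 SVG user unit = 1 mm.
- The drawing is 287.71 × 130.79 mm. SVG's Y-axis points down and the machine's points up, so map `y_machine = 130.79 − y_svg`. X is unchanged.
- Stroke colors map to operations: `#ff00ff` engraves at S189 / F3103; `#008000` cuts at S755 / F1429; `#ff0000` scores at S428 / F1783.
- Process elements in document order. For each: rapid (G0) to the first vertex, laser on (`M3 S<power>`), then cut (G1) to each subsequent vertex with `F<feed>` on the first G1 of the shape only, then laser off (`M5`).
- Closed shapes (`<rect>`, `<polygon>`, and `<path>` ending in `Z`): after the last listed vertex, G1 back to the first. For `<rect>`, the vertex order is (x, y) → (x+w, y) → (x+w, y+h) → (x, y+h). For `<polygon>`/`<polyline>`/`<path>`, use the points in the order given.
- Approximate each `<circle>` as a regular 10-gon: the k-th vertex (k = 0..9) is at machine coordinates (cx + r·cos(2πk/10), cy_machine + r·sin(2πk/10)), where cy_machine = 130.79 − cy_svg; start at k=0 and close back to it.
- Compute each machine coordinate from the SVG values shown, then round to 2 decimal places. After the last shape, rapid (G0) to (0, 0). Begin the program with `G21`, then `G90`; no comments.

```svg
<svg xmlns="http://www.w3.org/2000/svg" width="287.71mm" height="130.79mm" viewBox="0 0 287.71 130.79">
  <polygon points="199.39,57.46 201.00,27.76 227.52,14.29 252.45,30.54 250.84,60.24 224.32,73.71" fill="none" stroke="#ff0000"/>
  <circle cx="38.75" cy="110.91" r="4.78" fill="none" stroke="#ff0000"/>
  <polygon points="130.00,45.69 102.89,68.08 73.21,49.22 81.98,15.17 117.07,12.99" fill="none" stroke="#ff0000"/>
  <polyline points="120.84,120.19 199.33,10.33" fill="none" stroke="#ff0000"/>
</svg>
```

G21
G90
G0 X199.39 Y73.33
M3 S428
G1 X201.00 Y103.03 F1783
G1 X227.52 Y116.50
G1 X252.45 Y100.25
G1 X250.84 Y70.55
G1 X224.32 Y57.08
G1 X199.39 Y73.33
M5
G0 X43.53 Y19.88
M3 S428
G1 X42.62 Y22.69 F1783
G1 X40.23 Y24.43
G1 X37.27 Y24.43
G1 X34.88 Y22.69
G1 X33.97 Y19.88
G1 X34.88 Y17.07
G1 X37.27 Y15.33
G1 X40.23 Y15.33
G1 X42.62 Y17.07
G1 X43.53 Y19.88
M5
G0 X130.00 Y85.10
M3 S428
G1 X102.89 Y62.71 F1783
G1 X73.21 Y81.57
G1 X81.98 Y115.62
G1 X117.07 Y117.80
G1 X130.00 Y85.10
M5
G0 X120.84 Y10.60
M3 S428
G1 X199.33 Y120.46 F1783
M5
G0 X0.00 Y0.00

viewBox `0 0 287.71 130.79` with mm width/height → 1 unit = 1 mm. Flip: y_m = 130.79 − y_svg.

**Shape 1** — `<polygon>` regular polygon, stroke `#ff0000` → score (S428, F1783). Machine vertices: (199.39,73.33) → (201.00,103.03) → (227.52,116.50) → (252.45,100.25) → (250.84,70.55) → (224.32,57.08) → (199.39,73.33). Closed: final G1 returns to the first vertex.

**Shape 2** — `<circle>` circle, stroke `#ff0000` → score (S428, F1783). Machine vertices: (43.53,19.88) → (42.62,22.69) → (40.23,24.43) → (37.27,24.43) → (34.88,22.69) → (33.97,19.88) → (34.88,17.07) → (37.27,15.33) → (40.23,15.33) → (42.62,17.07) → (43.53,19.88). Closed: final G1 returns to the first vertex.

**Shape 3** — `<polygon>` regular polygon, stroke `#ff0000` → score (S428, F1783). Machine vertices: (130.00,85.10) → (102.89,62.71) → (73.21,81.57) → (81.98,115.62) → (117.07,117.80) → (130.00,85.10). Closed: final G1 returns to the first vertex.

**Shape 4** — `<polyline>` line segment, stroke `#ff0000` → score (S428, F1783). Machine vertices: (120.84,10.60) → (199.33,120.46). Open path.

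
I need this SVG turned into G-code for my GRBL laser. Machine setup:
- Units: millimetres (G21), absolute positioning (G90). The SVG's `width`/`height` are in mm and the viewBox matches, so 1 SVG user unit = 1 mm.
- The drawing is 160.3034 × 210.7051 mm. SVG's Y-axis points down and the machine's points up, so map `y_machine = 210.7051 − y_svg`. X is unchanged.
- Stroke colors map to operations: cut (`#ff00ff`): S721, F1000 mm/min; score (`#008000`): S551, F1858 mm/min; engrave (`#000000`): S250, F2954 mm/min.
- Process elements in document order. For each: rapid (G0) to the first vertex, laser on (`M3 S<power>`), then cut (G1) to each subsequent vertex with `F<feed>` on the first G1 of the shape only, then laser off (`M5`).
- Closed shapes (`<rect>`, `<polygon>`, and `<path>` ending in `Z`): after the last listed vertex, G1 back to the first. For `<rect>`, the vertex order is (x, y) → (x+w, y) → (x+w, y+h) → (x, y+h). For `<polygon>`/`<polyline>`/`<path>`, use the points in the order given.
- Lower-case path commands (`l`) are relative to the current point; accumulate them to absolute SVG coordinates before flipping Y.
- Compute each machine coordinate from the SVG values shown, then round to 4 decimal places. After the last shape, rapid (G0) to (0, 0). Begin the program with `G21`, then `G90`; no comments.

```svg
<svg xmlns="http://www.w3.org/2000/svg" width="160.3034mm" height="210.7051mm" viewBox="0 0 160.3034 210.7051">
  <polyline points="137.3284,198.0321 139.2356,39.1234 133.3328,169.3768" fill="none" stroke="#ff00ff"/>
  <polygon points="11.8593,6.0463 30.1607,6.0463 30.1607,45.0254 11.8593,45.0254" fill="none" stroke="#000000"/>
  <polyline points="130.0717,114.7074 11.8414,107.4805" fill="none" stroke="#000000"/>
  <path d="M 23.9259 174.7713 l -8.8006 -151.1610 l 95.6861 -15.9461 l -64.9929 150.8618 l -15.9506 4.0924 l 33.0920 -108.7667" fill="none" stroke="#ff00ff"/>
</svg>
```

viewBox `0 0 160.3034 210.7051` with mm width/height → 1 unit = 1 mm. Flip: y_m = 210.7051 − y_svg.

**Shape 1** — `<polyline>` open polyline, stroke `#ff00ff` → cut (S721, F1000). Machine vertices: (137.3284,12.6730) → (139.2356,171.5817) → (133.3328,41.3283). Open path.

**Shape 2** — `<polygon>` rectangle, stroke `#000000` → engrave (S250, F2954). Machine vertices: (11.8593,204.6588) → (30.1607,204.6588) → (30.1607,165.6797) → (11.8593,165.6797) → (11.8593,204.6588). Closed: final G1 returns to the first vertex.

**Shape 3** — `<polyline>` line segment, stroke `#000000` → engrave (S250, F2954). Machine vertices: (130.0717,95.9977) → (11.8414,103.2246). Open path.

**Shape 4** — `<path>` open polyline, stroke `#ff00ff` → cut (S721, F1000). Machine vertices: (23.9259,35.9338) → (15.1253,187.0948) → (110.8114,203.0409) → (45.8185,52.1791) → (29.8679,48.0867) → (62.9599,156.8534). Open path.

G21
G90
G0 X137.3284 Y12.6730
M3 S721
G1 X139.2356 Y171.5817 F1000
G1 X133.3328 Y41.3283
M5
G0 X11.8593 Y204.6588
M3 S250
G1 X30.1607 Y204.6588 F2954
G1 X30.1607 Y165.6797
G1 X11.8593 Y165.6797
G1 X11.8593 Y204.6588
M5
G0 X130.0717 Y95.9977
M3 S250
G1 X11.8414 Y103.2246 F2954
M5
G0 X23.9259 Y35.9338
M3 S721
G1 X15.1253 Y187.0948 F1000
G1 X110.8114 Y203.0409
G1 X45.8185 Y52.1791
G1 X29.8679 Y48.0867
G1 X62.9599 Y156.8534
M5
G0 X0.0000 Y0.0000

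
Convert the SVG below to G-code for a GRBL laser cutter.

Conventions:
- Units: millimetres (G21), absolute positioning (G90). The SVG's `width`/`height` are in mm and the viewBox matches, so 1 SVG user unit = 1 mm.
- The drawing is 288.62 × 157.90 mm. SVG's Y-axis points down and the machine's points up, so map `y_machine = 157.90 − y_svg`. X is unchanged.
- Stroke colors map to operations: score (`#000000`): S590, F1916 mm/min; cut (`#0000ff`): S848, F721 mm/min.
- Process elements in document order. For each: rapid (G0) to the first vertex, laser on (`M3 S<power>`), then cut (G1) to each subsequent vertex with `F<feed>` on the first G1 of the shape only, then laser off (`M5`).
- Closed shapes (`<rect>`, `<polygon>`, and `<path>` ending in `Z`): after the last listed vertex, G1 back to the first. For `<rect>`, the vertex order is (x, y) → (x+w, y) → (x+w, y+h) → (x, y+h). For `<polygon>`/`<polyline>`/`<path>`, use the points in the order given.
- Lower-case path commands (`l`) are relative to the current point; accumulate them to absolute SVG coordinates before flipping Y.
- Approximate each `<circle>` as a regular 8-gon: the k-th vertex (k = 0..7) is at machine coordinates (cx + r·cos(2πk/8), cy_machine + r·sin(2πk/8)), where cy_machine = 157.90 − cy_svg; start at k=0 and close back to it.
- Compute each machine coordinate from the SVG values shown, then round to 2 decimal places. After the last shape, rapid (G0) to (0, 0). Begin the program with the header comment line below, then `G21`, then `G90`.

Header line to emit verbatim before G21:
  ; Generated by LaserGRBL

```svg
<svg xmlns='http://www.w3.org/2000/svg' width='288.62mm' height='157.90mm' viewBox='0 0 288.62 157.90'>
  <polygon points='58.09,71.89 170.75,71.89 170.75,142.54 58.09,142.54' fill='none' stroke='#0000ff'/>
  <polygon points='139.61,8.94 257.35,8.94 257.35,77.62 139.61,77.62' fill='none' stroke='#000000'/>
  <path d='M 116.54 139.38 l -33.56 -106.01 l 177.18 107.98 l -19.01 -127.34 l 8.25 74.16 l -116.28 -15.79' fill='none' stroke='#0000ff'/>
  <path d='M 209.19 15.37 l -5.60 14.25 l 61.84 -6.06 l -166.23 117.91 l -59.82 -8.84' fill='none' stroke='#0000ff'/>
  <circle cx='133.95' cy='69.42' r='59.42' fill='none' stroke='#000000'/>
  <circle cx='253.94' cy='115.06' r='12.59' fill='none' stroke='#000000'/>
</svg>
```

1 u = 1 mm; y_m = 157.90 − y.

[1] `<polygon>` rectangle, #0000ff→cut S848 F721: (58.09,86.01) → (170.75,86.01) → (170.75,15.36) → (58.09,15.36) → (58.09,86.01) (closed)

[2] `<polygon>` rectangle, #000000→score S590 F1916: (139.61,148.96) → (257.35,148.96) → (257.35,80.28) → (139.61,80.28) → (139.61,148.96) (closed)

[3] `<path>` open polyline, #0000ff→cut S848 F721: (116.54,18.52) → (82.98,124.53) → (260.16,16.55) → (241.15,143.89) → (249.40,69.73) → (133.12,85.52)

[4] `<path>` open polyline, #0000ff→cut S848 F721: (209.19,142.53) → (203.59,128.28) → (265.43,134.34) → (99.20,16.43) → (39.38,25.27)

[5] `<circle>` circle, #000000→score S590 F1916: (193.37,88.48) → (175.97,130.50) → (133.95,147.90) → (91.93,130.50) → (74.53,88.48) → (91.93,46.46) → (133.95,29.06) → (175.97,46.46) → (193.37,88.48) (closed)

[6] `<circle>` circle, #000000→score S590 F1916: (266.53,42.84) → (262.84,51.74) → (253.94,55.43) → (245.04,51.74) → (241.35,42.84) → (245.04,33.94) → (253.94,30.25) → (262.84,33.94) → (266.53,42.84) (closed)

; Generated by LaserGRBL
G21
G90
G0 X58.09 Y86.01
M3 S848
G1 X170.75 Y86.01 F721
G1 X170.75 Y15.36
G1 X58.09 Y15.36
G1 X58.09 Y86.01
M5
G0 X139.61 Y148.96
M3 S590
G1 X257.35 Y148.96 F1916
G1 X257.35 Y80.28
G1 X139.61 Y80.28
G1 X139.61 Y148.96
M5
G0 X116.54 Y18.52
M3 S848
G1 X82.98 Y124.53 F721
G1 X260.16 Y16.55
G1 X241.15 Y143.89
G1 X249.40 Y69.73
G1 X133.12 Y85.52
M5
G0 X209.19 Y142.53
M3 S848
G1 X203.59 Y128.28 F721
G1 X265.43 Y134.34
G1 X99.20 Y16.43
G1 X39.38 Y25.27
M5
G0 X193.37 Y88.48
M3 S590
G1 X175.97 Y130.50 F1916
G1 X133.95 Y147.90
G1 X91.93 Y130.50
G1 X74.53 Y88.48
G1 X91.93 Y46.46
G1 X133.95 Y29.06
G1 X175.97 Y46.46
G1 X193.37 Y88.48
M5
G0 X266.53 Y42.84
M3 S590
G1 X262.84 Y51.74 F1916
G1 X253.94 Y55.43
G1 X245.04 Y51.74
G1 X241.35 Y42.84
G1 X245.04 Y33.94
G1 X253.94 Y30.25
G1 X262.84 Y33.94
G1 X266.53 Y42.84
M5
G0 X0.00 Y0.00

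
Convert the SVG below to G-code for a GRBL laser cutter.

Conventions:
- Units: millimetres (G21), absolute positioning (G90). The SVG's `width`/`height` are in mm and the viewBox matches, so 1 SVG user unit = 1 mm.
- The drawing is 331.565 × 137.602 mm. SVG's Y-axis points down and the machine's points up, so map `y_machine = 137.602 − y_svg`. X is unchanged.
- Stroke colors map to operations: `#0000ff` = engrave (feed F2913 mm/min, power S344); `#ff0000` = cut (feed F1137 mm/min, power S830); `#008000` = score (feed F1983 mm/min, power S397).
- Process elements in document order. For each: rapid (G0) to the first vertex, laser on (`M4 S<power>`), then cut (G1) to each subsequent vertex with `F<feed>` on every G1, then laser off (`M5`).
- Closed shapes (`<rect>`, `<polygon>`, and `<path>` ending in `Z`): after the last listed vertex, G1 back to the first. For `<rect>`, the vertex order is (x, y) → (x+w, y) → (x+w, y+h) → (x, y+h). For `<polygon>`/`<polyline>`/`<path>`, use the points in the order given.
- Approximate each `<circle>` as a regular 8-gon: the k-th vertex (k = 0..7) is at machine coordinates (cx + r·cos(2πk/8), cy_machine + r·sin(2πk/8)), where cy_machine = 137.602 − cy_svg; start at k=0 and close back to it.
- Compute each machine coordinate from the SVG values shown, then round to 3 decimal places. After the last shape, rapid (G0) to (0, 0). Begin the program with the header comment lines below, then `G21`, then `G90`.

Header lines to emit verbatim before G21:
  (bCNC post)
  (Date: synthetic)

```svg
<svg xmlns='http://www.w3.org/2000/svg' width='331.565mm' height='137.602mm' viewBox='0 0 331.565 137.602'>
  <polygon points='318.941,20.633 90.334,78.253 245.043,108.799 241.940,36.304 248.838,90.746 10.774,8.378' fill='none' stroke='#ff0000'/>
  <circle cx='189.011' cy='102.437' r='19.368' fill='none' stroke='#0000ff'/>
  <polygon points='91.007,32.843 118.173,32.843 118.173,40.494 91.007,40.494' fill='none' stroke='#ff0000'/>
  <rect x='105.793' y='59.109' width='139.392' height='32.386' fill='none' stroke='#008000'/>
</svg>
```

(bCNC post)
(Date: synthetic)
G21
G90
G0 X318.941 Y116.969
M4 S830
G1 X90.334 Y59.349 F1137
G1 X245.043 Y28.803 F1137
G1 X241.940 Y101.298 F1137
G1 X248.838 Y46.856 F1137
G1 X10.774 Y129.224 F1137
G1 X318.941 Y116.969 F1137
M5
G0 X208.379 Y35.165
M4 S344
G1 X202.706 Y48.860 F2913
G1 X189.011 Y54.533 F2913
G1 X175.316 Y48.860 F2913
G1 X169.643 Y35.165 F2913
G1 X175.316 Y21.470 F2913
G1 X189.011 Y15.797 F2913
G1 X202.706 Y21.470 F2913
G1 X208.379 Y35.165 F2913
M5
G0 X91.007 Y104.759
M4 S830
G1 X118.173 Y104.759 F1137
G1 X118.173 Y97.108 F1137
G1 X91.007 Y97.108 F1137
G1 X91.007 Y104.759 F1137
M5
G0 X105.793 Y78.493
M4 S397
G1 X245.185 Y78.493 F1983
G1 X245.185 Y46.107 F1983
G1 X105.793 Y46.107 F1983
G1 X105.793 Y78.493 F1983
M5
G0 X0.000 Y0.000

viewBox `0 0 331.565 137.602` with mm width/height → 1 unit = 1 mm. Flip: y_m = 137.602 − y_svg.

**Shape 1** — `<polygon>` closed polygon, stroke `#ff0000` → cut (S830, F1137). Machine vertices: (318.941,116.969) → (90.334,59.349) → (245.043,28.803) → (241.940,101.298) → (248.838,46.856) → (10.774,129.224) → (318.941,116.969). Closed: final G1 returns to the first vertex.

**Shape 2** — `<circle>` circle, stroke `#0000ff` → engrave (S344, F2913). Machine vertices: (208.379,35.165) → (202.706,48.860) → (189.011,54.533) → (175.316,48.860) → (169.643,35.165) → (175.316,21.470) → (189.011,15.797) → (202.706,21.470) → (208.379,35.165). Closed: final G1 returns to the first vertex.

**Shape 3** — `<polygon>` rectangle, stroke `#ff0000` → cut (S830, F1137). Machine vertices: (91.007,104.759) → (118.173,104.759) → (118.173,97.108) → (91.007,97.108) → (91.007,104.759). Closed: final G1 returns to the first vertex.

**Shape 4** — `<rect>` rectangle, stroke `#008000` → score (S397, F1983). Machine vertices: (105.793,78.493) → (245.185,78.493) → (245.185,46.107) → (105.793,46.107) → (105.793,78.493). Closed: final G1 returns to the first vertex.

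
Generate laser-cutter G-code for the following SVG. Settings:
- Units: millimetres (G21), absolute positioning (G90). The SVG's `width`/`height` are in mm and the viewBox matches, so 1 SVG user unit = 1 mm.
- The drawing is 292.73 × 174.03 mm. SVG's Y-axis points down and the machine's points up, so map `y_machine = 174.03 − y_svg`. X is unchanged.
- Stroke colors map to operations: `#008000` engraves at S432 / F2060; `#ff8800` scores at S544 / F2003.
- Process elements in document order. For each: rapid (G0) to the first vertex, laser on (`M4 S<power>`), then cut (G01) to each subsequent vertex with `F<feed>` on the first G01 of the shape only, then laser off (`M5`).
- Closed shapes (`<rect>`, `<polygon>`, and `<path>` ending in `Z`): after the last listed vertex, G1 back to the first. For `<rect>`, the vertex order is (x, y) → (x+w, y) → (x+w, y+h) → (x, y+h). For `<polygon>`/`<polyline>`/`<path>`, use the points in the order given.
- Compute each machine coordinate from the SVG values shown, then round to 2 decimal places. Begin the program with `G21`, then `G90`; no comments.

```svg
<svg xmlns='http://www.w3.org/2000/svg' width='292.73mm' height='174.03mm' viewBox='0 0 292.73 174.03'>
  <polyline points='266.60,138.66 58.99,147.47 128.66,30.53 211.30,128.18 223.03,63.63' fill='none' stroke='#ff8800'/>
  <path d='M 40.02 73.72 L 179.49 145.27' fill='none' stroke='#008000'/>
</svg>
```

G21
G90
G0 X266.60 Y35.37
M4 S544
G01 X58.99 Y26.56 F2003
G01 X128.66 Y143.50
G01 X211.30 Y45.85
G01 X223.03 Y110.40
M5
G0 X40.02 Y100.31
M4 S432
G01 X179.49 Y28.76 F2060
M5

viewBox `0 0 292.73 174.03` with mm width/height → 1 unit = 1 mm. Flip: y_m = 174.03 − y_svg.

**Shape 1** — `<polyline>` open polyline, stroke `#ff8800` → score (S544, F2003). Machine vertices: (266.60,35.37) → (58.99,26.56) → (128.66,143.50) → (211.30,45.85) → (223.03,110.40). Open path.

**Shape 2** — `<path>` line segment, stroke `#008000` → engrave (S432, F2060). Machine vertices: (40.02,100.31) → (179.49,28.76). Open path.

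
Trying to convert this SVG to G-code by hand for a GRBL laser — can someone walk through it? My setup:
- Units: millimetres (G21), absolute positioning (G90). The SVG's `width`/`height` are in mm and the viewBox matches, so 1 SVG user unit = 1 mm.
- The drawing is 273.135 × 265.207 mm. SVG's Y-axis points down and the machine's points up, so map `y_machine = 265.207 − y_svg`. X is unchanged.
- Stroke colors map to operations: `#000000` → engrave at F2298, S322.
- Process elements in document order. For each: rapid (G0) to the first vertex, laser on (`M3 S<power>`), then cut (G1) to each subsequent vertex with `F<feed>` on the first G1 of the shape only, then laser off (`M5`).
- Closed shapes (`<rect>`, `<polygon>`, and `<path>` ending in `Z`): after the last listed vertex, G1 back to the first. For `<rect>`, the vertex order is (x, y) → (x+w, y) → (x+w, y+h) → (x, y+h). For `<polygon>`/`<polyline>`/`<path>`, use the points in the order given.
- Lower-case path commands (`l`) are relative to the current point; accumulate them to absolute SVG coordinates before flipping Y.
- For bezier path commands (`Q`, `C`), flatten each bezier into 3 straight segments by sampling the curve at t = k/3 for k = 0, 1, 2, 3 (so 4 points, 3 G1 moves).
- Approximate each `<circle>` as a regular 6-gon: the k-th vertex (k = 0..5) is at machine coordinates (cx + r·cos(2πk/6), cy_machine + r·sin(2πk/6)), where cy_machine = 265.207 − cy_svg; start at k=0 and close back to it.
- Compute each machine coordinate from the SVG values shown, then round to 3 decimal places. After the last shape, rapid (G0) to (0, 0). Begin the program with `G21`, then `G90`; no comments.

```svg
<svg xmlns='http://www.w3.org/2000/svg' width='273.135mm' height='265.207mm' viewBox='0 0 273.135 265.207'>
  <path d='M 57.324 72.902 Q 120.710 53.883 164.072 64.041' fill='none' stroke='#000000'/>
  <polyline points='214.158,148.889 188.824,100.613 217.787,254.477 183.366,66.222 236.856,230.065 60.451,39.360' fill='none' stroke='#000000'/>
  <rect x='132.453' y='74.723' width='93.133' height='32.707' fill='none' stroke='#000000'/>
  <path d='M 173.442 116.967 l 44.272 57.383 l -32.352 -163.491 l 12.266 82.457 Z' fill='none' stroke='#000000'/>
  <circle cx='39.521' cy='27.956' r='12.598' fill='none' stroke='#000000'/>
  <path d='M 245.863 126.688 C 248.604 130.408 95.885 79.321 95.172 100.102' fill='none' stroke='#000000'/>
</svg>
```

1 u = 1 mm; y_m = 265.207 − y.

[1] `<path>` quadratic bezier, #000000→engrave S322 F2298: (57.324,192.305) → (97.356,201.742) → (132.939,204.696) → (164.072,201.166)

[2] `<polyline>` open polyline, #000000→engrave S322 F2298: (214.158,116.318) → (188.824,164.594) → (217.787,10.730) → (183.366,198.985) → (236.856,35.142) → (60.451,225.847)

[3] `<rect>` rectangle, #000000→engrave S322 F2298: (132.453,190.484) → (225.586,190.484) → (225.586,157.777) → (132.453,157.777) → (132.453,190.484) (closed)

[4] `<path>` closed polygon, #000000→engrave S322 F2298: (173.442,148.240) → (217.714,90.857) → (185.362,254.348) → (197.628,171.891) → (173.442,148.240) (closed)

[5] `<circle>` circle, #000000→engrave S322 F2298: (52.119,237.251) → (45.820,248.161) → (33.222,248.161) → (26.923,237.251) → (33.222,226.341) → (45.820,226.341) → (52.119,237.251) (closed)

[6] `<path>` cubic bezier, #000000→engrave S322 F2298: (245.863,138.519) → (208.172,148.376) → (135.166,166.622) → (95.172,165.105)

G21
G90
G0 X57.324 Y192.305
M3 S322
G1 X97.356 Y201.742 F2298
G1 X132.939 Y204.696
G1 X164.072 Y201.166
M5
G0 X214.158 Y116.318
M3 S322
G1 X188.824 Y164.594 F2298
G1 X217.787 Y10.730
G1 X183.366 Y198.985
G1 X236.856 Y35.142
G1 X60.451 Y225.847
M5
G0 X132.453 Y190.484
M3 S322
G1 X225.586 Y190.484 F2298
G1 X225.586 Y157.777
G1 X132.453 Y157.777
G1 X132.453 Y190.484
M5
G0 X173.442 Y148.240
M3 S322
G1 X217.714 Y90.857 F2298
G1 X185.362 Y254.348
G1 X197.628 Y171.891
G1 X173.442 Y148.240
M5
G0 X52.119 Y237.251
M3 S322
G1 X45.820 Y248.161 F2298
G1 X33.222 Y248.161
G1 X26.923 Y237.251
G1 X33.222 Y226.341
G1 X45.820 Y226.341
G1 X52.119 Y237.251
M5
G0 X245.863 Y138.519
M3 S322
G1 X208.172 Y148.376 F2298
G1 X135.166 Y166.622
G1 X95.172 Y165.105
M5
G0 X0.000 Y0.000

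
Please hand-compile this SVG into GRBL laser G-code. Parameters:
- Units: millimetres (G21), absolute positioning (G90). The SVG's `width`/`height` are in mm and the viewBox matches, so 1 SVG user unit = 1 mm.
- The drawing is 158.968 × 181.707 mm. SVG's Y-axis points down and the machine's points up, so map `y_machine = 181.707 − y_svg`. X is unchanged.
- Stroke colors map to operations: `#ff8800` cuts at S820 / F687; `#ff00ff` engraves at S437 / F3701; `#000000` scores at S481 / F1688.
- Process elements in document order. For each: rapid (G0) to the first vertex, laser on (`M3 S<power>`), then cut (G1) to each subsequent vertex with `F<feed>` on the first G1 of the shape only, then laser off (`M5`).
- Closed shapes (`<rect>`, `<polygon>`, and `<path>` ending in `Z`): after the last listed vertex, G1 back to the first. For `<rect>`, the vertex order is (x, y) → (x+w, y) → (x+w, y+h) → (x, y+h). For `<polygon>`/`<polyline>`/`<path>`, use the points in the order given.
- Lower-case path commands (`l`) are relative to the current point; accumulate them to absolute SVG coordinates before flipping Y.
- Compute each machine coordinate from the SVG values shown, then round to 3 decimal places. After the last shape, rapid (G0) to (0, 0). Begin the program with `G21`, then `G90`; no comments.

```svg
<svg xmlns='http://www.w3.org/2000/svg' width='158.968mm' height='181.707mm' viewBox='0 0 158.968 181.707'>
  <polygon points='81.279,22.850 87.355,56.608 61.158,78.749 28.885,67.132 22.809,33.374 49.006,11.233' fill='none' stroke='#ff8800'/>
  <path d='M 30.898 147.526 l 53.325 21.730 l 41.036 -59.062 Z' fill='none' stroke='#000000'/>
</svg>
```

viewBox `0 0 158.968 181.707` with mm width/height → 1 unit = 1 mm. Flip: y_m = 181.707 − y_svg.

**Shape 1** — `<polygon>` regular polygon, stroke `#ff8800` → cut (S820, F687). Machine vertices: (81.279,158.857) → (87.355,125.099) → (61.158,102.958) → (28.885,114.575) → (22.809,148.333) → (49.006,170.474) → (81.279,158.857). Closed: final G1 returns to the first vertex.

**Shape 2** — `<path>` closed polygon, stroke `#000000` → score (S481, F1688). Machine vertices: (30.898,34.181) → (84.223,12.451) → (125.259,71.513) → (30.898,34.181). Closed: final G1 returns to the first vertex.

G21
G90
G0 X81.279 Y158.857
M3 S820
G1 X87.355 Y125.099 F687
G1 X61.158 Y102.958
G1 X28.885 Y114.575
G1 X22.809 Y148.333
G1 X49.006 Y170.474
G1 X81.279 Y158.857
M5
G0 X30.898 Y34.181
M3 S481
G1 X84.223 Y12.451 F1688
G1 X125.259 Y71.513
G1 X30.898 Y34.181
M5
G0 X0.000 Y0.000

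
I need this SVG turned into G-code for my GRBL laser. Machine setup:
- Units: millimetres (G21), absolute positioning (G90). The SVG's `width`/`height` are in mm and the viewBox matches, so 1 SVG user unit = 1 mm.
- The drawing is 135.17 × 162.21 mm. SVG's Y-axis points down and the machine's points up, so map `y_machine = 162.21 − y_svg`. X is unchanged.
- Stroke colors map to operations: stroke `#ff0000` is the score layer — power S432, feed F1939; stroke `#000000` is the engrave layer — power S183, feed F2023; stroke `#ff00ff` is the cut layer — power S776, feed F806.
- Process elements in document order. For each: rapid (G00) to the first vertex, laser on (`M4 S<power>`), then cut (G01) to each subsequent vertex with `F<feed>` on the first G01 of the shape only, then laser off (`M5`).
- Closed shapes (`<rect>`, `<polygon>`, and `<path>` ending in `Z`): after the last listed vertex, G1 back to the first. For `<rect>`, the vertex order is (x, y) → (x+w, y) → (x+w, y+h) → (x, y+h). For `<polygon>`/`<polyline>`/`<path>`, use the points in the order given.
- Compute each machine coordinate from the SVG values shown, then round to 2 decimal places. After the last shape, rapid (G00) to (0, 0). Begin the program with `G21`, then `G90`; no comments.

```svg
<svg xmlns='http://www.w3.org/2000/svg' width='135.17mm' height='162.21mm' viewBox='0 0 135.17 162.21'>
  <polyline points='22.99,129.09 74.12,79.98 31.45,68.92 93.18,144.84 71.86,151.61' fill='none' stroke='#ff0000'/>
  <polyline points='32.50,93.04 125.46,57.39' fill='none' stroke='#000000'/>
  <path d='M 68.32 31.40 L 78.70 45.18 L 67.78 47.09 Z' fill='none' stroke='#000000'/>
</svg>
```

viewBox `0 0 135.17 162.21` with mm width/height → 1 unit = 1 mm. Flip: y_m = 162.21 − y_svg.

**Shape 1** — `<polyline>` open polyline, stroke `#ff0000` → score (S432, F1939). Machine vertices: (22.99,33.12) → (74.12,82.23) → (31.45,93.29) → (93.18,17.37) → (71.86,10.60). Open path.

**Shape 2** — `<polyline>` line segment, stroke `#000000` → engrave (S183, F2023). Machine vertices: (32.50,69.17) → (125.46,104.82). Open path.

**Shape 3** — `<path>` closed polygon, stroke `#000000` → engrave (S183, F2023). Machine vertices: (68.32,130.81) → (78.70,117.03) → (67.78,115.12) → (68.32,130.81). Closed: final G1 returns to the first vertex.

G21
G90
G00 X22.99 Y33.12
M4 S432
G01 X74.12 Y82.23 F1939
G01 X31.45 Y93.29
G01 X93.18 Y17.37
G01 X71.86 Y10.60
M5
G00 X32.50 Y69.17
M4 S183
G01 X125.46 Y104.82 F2023
M5
G00 X68.32 Y130.81
M4 S183
G01 X78.70 Y117.03 F2023
G01 X67.78 Y115.12
G01 X68.32 Y130.81
M5
G00 X0.00 Y0.00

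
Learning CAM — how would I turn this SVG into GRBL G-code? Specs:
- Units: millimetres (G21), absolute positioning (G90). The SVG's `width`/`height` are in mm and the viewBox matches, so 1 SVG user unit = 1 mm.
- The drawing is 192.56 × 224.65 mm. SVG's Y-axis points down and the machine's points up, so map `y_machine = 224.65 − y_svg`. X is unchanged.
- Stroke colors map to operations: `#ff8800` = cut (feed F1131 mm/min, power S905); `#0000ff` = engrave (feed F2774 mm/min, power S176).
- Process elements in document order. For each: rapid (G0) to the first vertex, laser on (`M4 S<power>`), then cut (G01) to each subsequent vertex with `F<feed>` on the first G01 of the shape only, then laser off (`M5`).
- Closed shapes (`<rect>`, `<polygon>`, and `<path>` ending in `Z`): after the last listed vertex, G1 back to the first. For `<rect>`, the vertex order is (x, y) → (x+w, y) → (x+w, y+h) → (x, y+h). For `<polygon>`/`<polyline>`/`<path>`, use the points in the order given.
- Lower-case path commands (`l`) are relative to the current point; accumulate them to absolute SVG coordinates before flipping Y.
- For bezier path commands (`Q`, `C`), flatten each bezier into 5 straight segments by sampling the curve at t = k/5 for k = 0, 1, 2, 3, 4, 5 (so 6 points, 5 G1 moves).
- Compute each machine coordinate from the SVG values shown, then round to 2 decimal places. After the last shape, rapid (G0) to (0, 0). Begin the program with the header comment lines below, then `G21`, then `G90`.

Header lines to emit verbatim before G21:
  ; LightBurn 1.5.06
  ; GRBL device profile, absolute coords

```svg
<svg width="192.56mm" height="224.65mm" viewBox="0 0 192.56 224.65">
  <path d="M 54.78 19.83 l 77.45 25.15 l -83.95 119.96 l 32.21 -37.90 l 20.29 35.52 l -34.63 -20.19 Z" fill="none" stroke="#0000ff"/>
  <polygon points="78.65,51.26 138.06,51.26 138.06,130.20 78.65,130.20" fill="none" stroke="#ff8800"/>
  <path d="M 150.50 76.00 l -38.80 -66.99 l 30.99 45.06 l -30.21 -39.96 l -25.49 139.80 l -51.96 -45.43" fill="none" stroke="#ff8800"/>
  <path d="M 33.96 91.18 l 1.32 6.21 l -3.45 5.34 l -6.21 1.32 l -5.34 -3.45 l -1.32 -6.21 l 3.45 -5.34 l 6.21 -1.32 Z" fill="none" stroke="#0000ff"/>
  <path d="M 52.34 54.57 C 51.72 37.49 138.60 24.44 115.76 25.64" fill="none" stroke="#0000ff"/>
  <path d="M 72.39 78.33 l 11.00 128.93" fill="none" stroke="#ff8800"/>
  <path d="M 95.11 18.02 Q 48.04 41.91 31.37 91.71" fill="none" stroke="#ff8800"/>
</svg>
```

Since the viewBox matches the mm dimensions, user units are millimetres directly. The only transform is the Y-flip y_m = 224.65 − y_svg.

Shape 1 is a closed polygon drawn with `<path>`. Its stroke #0000ff means engrave at S176, F2774. After flipping Y the toolpath is (54.78,204.82) → (132.23,179.67) → (48.28,59.71) → (80.49,97.61) → (100.78,62.09) → (66.15,82.28) → (54.78,204.82), returning to the start.

Shape 2 is a rectangle drawn with `<polygon>`. Its stroke #ff8800 means cut at S905, F1131. After flipping Y the toolpath is (78.65,173.39) → (138.06,173.39) → (138.06,94.45) → (78.65,94.45) → (78.65,173.39), returning to the start.

Shape 3 is a open polyline drawn with `<path>`. Its stroke #ff8800 means cut at S905, F1131. After flipping Y the toolpath is (150.50,148.65) → (111.70,215.64) → (142.69,170.58) → (112.48,210.54) → (86.99,70.74) → (35.03,116.17).

Shape 4 is a regular polygon drawn with `<path>`. Its stroke #0000ff means engrave at S176, F2774. After flipping Y the toolpath is (33.96,133.47) → (35.28,127.26) → (31.83,121.92) → (25.62,120.60) → (20.28,124.05) → (18.96,130.26) → (22.41,135.60) → (28.62,136.92) → (33.96,133.47), returning to the start.

Shape 5 is a cubic bezier drawn with `<path>`. Its stroke #0000ff means engrave at S176, F2774. After flipping Y the toolpath is (52.34,170.08) → (60.89,179.76) → (80.97,187.99) → (103.12,194.26) → (117.88,198.10) → (115.76,199.01).

Shape 6 is a line segment drawn with `<path>`. Its stroke #ff8800 means cut at S905, F1131. After flipping Y the toolpath is (72.39,146.32) → (83.39,17.39).

Shape 7 is a quadratic bezier drawn with `<path>`. Its stroke #ff8800 means cut at S905, F1131. After flipping Y the toolpath is (95.11,206.63) → (77.50,196.04) → (62.32,183.37) → (49.57,168.63) → (39.25,151.82) → (31.37,132.94).

; LightBurn 1.5.06
; GRBL device profile, absolute coords
G21
G90
G0 X54.78 Y204.82
M4 S176
G01 X132.23 Y179.67 F2774
G01 X48.28 Y59.71
G01 X80.49 Y97.61
G01 X100.78 Y62.09
G01 X66.15 Y82.28
G01 X54.78 Y204.82
M5
G0 X78.65 Y173.39
M4 S905
G01 X138.06 Y173.39 F1131
G01 X138.06 Y94.45
G01 X78.65 Y94.45
G01 X78.65 Y173.39
M5
G0 X150.50 Y148.65
M4 S905
G01 X111.70 Y215.64 F1131
G01 X142.69 Y170.58
G01 X112.48 Y210.54
G01 X86.99 Y70.74
G01 X35.03 Y116.17
M5
G0 X33.96 Y133.47
M4 S176
G01 X35.28 Y127.26 F2774
G01 X31.83 Y121.92
G01 X25.62 Y120.60
G01 X20.28 Y124.05
G01 X18.96 Y130.26
G01 X22.41 Y135.60
G01 X28.62 Y136.92
G01 X33.96 Y133.47
M5
G0 X52.34 Y170.08
M4 S176
G01 X60.89 Y179.76 F2774
G01 X80.97 Y187.99
G01 X103.12 Y194.26
G01 X117.88 Y198.10
G01 X115.76 Y199.01
M5
G0 X72.39 Y146.32
M4 S905
G01 X83.39 Y17.39 F1131
M5
G0 X95.11 Y206.63
M4 S905
G01 X77.50 Y196.04 F1131
G01 X62.32 Y183.37
G01 X49.57 Y168.63
G01 X39.25 Y151.82
G01 X31.37 Y132.94
M5
G0 X0.00 Y0.00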